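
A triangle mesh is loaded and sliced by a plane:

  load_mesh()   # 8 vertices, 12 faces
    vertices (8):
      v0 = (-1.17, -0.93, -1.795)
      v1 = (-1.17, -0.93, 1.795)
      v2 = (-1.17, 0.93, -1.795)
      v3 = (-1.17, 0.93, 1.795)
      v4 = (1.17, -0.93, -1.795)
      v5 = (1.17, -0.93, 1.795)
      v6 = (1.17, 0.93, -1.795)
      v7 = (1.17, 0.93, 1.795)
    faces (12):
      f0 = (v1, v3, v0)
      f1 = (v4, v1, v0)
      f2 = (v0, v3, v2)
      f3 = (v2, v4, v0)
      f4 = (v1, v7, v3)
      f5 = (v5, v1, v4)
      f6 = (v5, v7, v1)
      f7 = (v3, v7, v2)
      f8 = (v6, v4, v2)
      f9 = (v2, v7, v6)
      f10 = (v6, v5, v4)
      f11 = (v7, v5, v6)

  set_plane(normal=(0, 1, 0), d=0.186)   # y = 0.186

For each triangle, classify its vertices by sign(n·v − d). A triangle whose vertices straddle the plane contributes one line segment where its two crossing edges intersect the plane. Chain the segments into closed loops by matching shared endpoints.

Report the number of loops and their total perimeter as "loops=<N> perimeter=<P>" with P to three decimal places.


loops=1 perimeter=11.860

Straddling triangles (8 of 12):
  (v1,v3,v0) [-+-] → (-1.17, 0.186, 1.795)–(-1.17, 0.186, 0.359)  len=1.4360
  (v0,v3,v2) [-++] → (-1.17, 0.186, 0.359)–(-1.17, 0.186, -1.795)  len=2.1540
  (v2,v4,v0) [+--] → (-0.234, 0.186, -1.795)–(-1.17, 0.186, -1.795)  len=0.9360
  (v1,v7,v3) [-++] → (0.234, 0.186, 1.795)–(-1.17, 0.186, 1.795)  len=1.4040
  (v5,v7,v1) [-+-] → (1.17, 0.186, 1.795)–(0.234, 0.186, 1.795)  len=0.9360
  (v6,v4,v2) [+-+] → (1.17, 0.186, -1.795)–(-0.234, 0.186, -1.795)  len=1.4040
  (v6,v5,v4) [+--] → (1.17, 0.186, -0.359)–(1.17, 0.186, -1.795)  len=1.4360
  (v7,v5,v6) [+-+] → (1.17, 0.186, 1.795)–(1.17, 0.186, -0.359)  len=2.1540

Chained into 1 loop(s):
  loop 1: 8 segments, perimeter = 11.8600
Total perimeter = 11.860


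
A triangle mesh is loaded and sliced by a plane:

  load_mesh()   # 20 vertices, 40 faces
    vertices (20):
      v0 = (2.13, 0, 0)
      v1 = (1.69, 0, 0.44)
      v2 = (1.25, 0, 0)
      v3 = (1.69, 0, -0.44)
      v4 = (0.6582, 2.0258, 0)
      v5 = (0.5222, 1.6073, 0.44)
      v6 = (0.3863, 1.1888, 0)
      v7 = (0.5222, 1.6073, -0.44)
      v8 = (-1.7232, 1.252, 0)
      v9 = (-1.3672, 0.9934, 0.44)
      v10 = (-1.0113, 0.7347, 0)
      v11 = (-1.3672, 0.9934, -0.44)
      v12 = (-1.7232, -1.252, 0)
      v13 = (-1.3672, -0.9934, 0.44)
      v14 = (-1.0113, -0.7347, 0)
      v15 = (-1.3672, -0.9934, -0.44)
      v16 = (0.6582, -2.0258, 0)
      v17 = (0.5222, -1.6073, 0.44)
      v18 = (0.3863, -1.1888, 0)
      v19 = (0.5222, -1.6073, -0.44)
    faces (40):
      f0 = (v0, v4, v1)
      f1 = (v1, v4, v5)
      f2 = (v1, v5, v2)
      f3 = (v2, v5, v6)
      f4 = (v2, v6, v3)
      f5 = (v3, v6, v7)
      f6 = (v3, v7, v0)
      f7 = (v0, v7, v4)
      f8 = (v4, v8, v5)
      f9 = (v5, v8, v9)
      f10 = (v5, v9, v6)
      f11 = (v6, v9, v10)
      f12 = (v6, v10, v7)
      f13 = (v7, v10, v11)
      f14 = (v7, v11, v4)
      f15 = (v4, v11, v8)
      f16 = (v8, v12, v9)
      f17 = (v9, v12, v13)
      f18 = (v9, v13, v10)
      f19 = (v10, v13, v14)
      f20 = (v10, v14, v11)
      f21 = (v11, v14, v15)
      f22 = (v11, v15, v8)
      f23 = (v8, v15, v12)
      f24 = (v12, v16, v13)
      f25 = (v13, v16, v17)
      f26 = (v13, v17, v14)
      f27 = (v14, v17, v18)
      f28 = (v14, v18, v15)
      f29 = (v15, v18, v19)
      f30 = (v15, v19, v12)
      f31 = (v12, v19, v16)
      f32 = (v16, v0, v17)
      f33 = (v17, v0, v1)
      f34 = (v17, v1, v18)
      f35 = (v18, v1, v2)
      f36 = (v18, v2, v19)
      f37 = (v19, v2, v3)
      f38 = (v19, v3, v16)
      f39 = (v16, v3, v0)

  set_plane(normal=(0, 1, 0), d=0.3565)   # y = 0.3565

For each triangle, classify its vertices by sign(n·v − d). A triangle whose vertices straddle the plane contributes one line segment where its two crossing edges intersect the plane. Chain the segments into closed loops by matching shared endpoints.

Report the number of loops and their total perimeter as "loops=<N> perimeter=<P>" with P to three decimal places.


Straddling triangles (16 of 40):
  (v0,v4,v1) [-+-] → (1.87099, 0.3565, 0)–(1.50842, 0.3565, 0.362569)  len=0.5127
  (v1,v4,v5) [-++] → (1.50842, 0.3565, 0.362569)–(1.43098, 0.3565, 0.44)  len=0.1095
  (v1,v5,v2) [-+-] → (1.43098, 0.3565, 0.44)–(1.08857, 0.3565, 0.0975922)  len=0.4842
  (v2,v5,v6) [-++] → (1.08857, 0.3565, 0.0975922)–(0.990992, 0.3565, 0)  len=0.1380
  (v2,v6,v3) [-+-] → (0.990992, 0.3565, 0)–(1.29904, 0.3565, -0.308052)  len=0.4357
  (v3,v6,v7) [-++] → (1.29904, 0.3565, -0.308052)–(1.43098, 0.3565, -0.44)  len=0.1866
  (v3,v7,v0) [-+-] → (1.43098, 0.3565, -0.44)–(1.77339, 0.3565, -0.0975922)  len=0.4842
  (v0,v7,v4) [-++] → (1.77339, 0.3565, -0.0975922)–(1.87099, 0.3565, 0)  len=0.1380
  (v8,v12,v9) [+-+] → (-1.7232, 0.3565, 0)–(-1.46818, 0.3565, 0.315196)  len=0.4054
  (v9,v12,v13) [+--] → (-1.46818, 0.3565, 0.315196)–(-1.3672, 0.3565, 0.44)  len=0.1605
  (v9,v13,v10) [+-+] → (-1.3672, 0.3565, 0.44)–(-1.08919, 0.3565, 0.0962954)  len=0.4421
  (v10,v13,v14) [+--] → (-1.08919, 0.3565, 0.0962954)–(-1.0113, 0.3565, 0)  len=0.1239
  (v10,v14,v11) [+-+] → (-1.0113, 0.3565, 0)–(-1.23603, 0.3565, -0.277836)  len=0.3573
  (v11,v14,v15) [+--] → (-1.23603, 0.3565, -0.277836)–(-1.3672, 0.3565, -0.44)  len=0.2086
  (v11,v15,v8) [+-+] → (-1.3672, 0.3565, -0.44)–(-1.58122, 0.3565, -0.175479)  len=0.3403
  (v8,v15,v12) [+--] → (-1.58122, 0.3565, -0.175479)–(-1.7232, 0.3565, 0)  len=0.2257

Chained into 2 loop(s):
  loop 1: 8 segments, perimeter = 2.4890
  loop 2: 8 segments, perimeter = 2.2638
Total perimeter = 4.753

loops=2 perimeter=4.753


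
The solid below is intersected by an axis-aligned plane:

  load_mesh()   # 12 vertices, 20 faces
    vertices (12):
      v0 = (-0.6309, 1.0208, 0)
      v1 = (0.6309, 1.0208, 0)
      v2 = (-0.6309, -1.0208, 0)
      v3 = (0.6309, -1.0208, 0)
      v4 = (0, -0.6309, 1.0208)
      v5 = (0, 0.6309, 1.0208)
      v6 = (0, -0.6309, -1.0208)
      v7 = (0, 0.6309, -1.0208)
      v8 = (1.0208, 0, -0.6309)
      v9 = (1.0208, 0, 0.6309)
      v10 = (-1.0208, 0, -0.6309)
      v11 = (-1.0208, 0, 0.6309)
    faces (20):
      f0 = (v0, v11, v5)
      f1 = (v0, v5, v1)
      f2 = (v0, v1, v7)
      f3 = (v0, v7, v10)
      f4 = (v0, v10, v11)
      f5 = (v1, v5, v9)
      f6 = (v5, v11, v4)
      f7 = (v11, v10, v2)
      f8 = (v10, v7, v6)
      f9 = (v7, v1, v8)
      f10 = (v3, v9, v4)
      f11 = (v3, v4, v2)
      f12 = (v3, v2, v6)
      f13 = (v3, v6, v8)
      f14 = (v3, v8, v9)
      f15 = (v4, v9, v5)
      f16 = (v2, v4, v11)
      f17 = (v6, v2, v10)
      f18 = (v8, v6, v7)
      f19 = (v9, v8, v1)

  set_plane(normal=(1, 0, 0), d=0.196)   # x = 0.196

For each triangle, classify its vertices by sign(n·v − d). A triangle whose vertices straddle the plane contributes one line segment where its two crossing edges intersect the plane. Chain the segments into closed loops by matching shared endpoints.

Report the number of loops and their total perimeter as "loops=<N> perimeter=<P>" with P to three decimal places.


loops=1 perimeter=6.423

Straddling triangles (10 of 20):
  (v0,v5,v1) [--+] → (0.196, 0.752029, 0.703671)–(0.196, 1.0208, 0)  len=0.7533
  (v0,v1,v7) [-+-] → (0.196, 1.0208, 0)–(0.196, 0.752029, -0.703671)  len=0.7533
  (v1,v5,v9) [+-+] → (0.196, 0.752029, 0.703671)–(0.196, 0.509763, 0.945937)  len=0.3426
  (v7,v1,v8) [-++] → (0.196, 0.752029, -0.703671)–(0.196, 0.509763, -0.945937)  len=0.3426
  (v3,v9,v4) [++-] → (0.196, -0.509763, 0.945937)–(0.196, -0.752029, 0.703671)  len=0.3426
  (v3,v4,v2) [+--] → (0.196, -0.752029, 0.703671)–(0.196, -1.0208, 0)  len=0.7533
  (v3,v2,v6) [+--] → (0.196, -1.0208, 0)–(0.196, -0.752029, -0.703671)  len=0.7533
  (v3,v6,v8) [+-+] → (0.196, -0.752029, -0.703671)–(0.196, -0.509763, -0.945937)  len=0.3426
  (v4,v9,v5) [-+-] → (0.196, -0.509763, 0.945937)–(0.196, 0.509763, 0.945937)  len=1.0195
  (v8,v6,v7) [+--] → (0.196, -0.509763, -0.945937)–(0.196, 0.509763, -0.945937)  len=1.0195

Chained into 1 loop(s):
  loop 1: 10 segments, perimeter = 6.4225
Total perimeter = 6.423


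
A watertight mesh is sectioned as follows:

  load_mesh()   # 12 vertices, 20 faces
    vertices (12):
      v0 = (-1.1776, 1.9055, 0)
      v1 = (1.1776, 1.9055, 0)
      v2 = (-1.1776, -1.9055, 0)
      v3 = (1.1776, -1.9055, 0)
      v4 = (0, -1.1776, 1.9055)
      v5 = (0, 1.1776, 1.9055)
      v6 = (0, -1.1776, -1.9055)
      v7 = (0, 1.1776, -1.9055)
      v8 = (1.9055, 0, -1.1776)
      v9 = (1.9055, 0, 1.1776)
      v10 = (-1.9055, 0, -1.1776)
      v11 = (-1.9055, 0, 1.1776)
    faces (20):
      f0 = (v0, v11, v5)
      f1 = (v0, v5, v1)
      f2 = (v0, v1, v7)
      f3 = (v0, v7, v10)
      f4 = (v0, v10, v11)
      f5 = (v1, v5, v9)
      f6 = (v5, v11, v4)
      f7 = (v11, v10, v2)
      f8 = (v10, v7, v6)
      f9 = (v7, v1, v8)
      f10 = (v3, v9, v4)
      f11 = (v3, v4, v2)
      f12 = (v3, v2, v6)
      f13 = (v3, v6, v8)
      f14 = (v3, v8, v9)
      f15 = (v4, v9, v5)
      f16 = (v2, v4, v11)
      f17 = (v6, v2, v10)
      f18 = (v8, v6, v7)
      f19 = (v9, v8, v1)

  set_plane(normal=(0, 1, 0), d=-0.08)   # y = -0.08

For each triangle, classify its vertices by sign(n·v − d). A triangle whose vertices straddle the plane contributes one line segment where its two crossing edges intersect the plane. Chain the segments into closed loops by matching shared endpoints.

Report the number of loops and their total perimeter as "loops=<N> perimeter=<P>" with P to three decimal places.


Straddling triangles (10 of 20):
  (v5,v11,v4) [++-] → (-1.77605, -0.08, 1.22705)–(0, -0.08, 1.9055)  len=1.9012
  (v11,v10,v2) [++-] → (-1.87494, -0.08, -1.12816)–(-1.87494, -0.08, 1.12816)  len=2.2563
  (v10,v7,v6) [++-] → (0, -0.08, -1.9055)–(-1.77605, -0.08, -1.22705)  len=1.9012
  (v3,v9,v4) [-+-] → (1.87494, -0.08, 1.12816)–(1.77605, -0.08, 1.22705)  len=0.1399
  (v3,v6,v8) [--+] → (1.77605, -0.08, -1.22705)–(1.87494, -0.08, -1.12816)  len=0.1399
  (v3,v8,v9) [-++] → (1.87494, -0.08, -1.12816)–(1.87494, -0.08, 1.12816)  len=2.2563
  (v4,v9,v5) [-++] → (1.77605, -0.08, 1.22705)–(0, -0.08, 1.9055)  len=1.9012
  (v2,v4,v11) [--+] → (-1.77605, -0.08, 1.22705)–(-1.87494, -0.08, 1.12816)  len=0.1399
  (v6,v2,v10) [--+] → (-1.87494, -0.08, -1.12816)–(-1.77605, -0.08, -1.22705)  len=0.1399
  (v8,v6,v7) [+-+] → (1.77605, -0.08, -1.22705)–(0, -0.08, -1.9055)  len=1.9012

Chained into 1 loop(s):
  loop 1: 10 segments, perimeter = 12.6769
Total perimeter = 12.677

loops=1 perimeter=12.677


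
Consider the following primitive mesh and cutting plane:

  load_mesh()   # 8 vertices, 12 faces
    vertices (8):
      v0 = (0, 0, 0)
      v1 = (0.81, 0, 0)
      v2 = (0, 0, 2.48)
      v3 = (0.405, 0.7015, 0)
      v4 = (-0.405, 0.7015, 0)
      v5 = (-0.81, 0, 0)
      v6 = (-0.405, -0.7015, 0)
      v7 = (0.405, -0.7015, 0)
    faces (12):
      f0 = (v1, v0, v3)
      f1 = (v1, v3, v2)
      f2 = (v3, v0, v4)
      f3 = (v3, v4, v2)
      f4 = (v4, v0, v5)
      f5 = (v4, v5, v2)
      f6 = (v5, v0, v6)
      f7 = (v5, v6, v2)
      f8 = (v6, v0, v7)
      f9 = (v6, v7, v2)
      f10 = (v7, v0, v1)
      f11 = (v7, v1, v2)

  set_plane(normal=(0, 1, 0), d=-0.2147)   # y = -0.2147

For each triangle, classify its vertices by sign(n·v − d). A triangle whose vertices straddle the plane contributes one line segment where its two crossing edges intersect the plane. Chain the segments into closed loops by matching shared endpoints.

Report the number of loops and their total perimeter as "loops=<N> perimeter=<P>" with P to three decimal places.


Straddling triangles (6 of 12):
  (v5,v0,v6) [++-] → (-0.123954, -0.2147, 0)–(-0.686046, -0.2147, 0)  len=0.5621
  (v5,v6,v2) [+-+] → (-0.686046, -0.2147, 0)–(-0.123954, -0.2147, 1.72098)  len=1.8104
  (v6,v0,v7) [-+-] → (-0.123954, -0.2147, 0)–(0.123954, -0.2147, 0)  len=0.2479
  (v6,v7,v2) [--+] → (0.123954, -0.2147, 1.72098)–(-0.123954, -0.2147, 1.72098)  len=0.2479
  (v7,v0,v1) [-++] → (0.123954, -0.2147, 0)–(0.686046, -0.2147, 0)  len=0.5621
  (v7,v1,v2) [-++] → (0.686046, -0.2147, 0)–(0.123954, -0.2147, 1.72098)  len=1.8104

Chained into 1 loop(s):
  loop 1: 6 segments, perimeter = 5.2409
Total perimeter = 5.241

loops=1 perimeter=5.241


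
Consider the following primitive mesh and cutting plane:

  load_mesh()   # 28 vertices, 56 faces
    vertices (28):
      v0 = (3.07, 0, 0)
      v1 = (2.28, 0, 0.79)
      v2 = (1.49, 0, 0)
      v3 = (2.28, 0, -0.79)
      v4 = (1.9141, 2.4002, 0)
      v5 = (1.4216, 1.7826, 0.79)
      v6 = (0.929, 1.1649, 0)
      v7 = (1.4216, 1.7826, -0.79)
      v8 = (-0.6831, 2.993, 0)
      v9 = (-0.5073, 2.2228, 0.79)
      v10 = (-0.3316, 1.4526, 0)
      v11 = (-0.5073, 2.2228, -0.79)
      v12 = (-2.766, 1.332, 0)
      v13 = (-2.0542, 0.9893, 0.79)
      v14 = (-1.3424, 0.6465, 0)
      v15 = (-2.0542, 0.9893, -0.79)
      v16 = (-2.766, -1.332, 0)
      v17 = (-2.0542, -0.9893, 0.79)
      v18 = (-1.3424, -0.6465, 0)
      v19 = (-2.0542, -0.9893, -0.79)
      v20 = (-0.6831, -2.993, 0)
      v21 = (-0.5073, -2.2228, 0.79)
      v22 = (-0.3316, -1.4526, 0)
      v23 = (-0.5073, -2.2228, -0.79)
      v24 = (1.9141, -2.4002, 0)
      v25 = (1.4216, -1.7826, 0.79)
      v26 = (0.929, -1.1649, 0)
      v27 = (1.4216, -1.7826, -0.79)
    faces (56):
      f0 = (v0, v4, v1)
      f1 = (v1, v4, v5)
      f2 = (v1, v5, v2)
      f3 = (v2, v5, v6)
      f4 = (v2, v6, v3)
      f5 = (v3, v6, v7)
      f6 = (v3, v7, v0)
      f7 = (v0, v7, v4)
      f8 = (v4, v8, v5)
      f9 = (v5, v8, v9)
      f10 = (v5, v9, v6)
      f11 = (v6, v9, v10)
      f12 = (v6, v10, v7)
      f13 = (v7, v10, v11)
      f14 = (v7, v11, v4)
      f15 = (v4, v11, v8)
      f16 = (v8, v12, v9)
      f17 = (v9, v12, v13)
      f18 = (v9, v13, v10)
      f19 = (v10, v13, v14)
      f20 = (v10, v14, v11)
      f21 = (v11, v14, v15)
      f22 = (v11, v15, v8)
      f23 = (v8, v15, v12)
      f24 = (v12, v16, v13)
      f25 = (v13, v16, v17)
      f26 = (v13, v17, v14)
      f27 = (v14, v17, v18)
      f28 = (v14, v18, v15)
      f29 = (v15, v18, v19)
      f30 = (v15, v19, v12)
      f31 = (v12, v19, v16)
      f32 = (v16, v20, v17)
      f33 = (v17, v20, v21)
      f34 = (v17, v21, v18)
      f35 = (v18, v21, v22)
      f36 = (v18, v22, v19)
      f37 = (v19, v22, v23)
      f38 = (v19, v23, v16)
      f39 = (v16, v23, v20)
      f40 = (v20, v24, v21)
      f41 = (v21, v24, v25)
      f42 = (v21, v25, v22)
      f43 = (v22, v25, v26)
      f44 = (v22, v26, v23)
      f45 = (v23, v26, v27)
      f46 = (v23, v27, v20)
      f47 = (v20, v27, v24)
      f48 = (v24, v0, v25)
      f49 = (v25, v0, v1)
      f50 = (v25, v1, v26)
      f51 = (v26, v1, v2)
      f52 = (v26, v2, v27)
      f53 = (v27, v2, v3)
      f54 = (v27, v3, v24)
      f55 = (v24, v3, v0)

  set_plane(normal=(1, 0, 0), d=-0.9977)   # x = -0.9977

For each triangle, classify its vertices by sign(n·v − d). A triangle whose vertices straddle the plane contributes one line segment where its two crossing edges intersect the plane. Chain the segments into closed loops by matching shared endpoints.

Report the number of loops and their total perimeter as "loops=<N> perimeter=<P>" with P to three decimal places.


Straddling triangles (16 of 56):
  (v8,v12,v9) [+-+] → (-0.9977, 2.74212, 0)–(-0.9977, 2.02939, 0.618478)  len=0.9437
  (v9,v12,v13) [+--] → (-0.9977, 2.02939, 0.618478)–(-0.9977, 1.83175, 0.79)  len=0.2617
  (v9,v13,v10) [+-+] → (-0.9977, 1.83175, 0.79)–(-0.9977, 1.27345, 0.30548)  len=0.7392
  (v10,v13,v14) [+--] → (-0.9977, 1.27345, 0.30548)–(-0.9977, 0.921394, 0)  len=0.4661
  (v10,v14,v11) [+-+] → (-0.9977, 0.921394, 0)–(-0.9977, 1.29714, -0.326084)  len=0.4975
  (v11,v14,v15) [+--] → (-0.9977, 1.29714, -0.326084)–(-0.9977, 1.83175, -0.79)  len=0.7078
  (v11,v15,v8) [+-+] → (-0.9977, 1.83175, -0.79)–(-0.9977, 2.53325, -0.181266)  len=0.9288
  (v8,v15,v12) [+--] → (-0.9977, 2.53325, -0.181266)–(-0.9977, 2.74212, 0)  len=0.2766
  (v16,v20,v17) [-+-] → (-0.9977, -2.74212, 0)–(-0.9977, -2.53325, 0.181266)  len=0.2766
  (v17,v20,v21) [-++] → (-0.9977, -2.53325, 0.181266)–(-0.9977, -1.83175, 0.79)  len=0.9288
  (v17,v21,v18) [-+-] → (-0.9977, -1.83175, 0.79)–(-0.9977, -1.29714, 0.326084)  len=0.7078
  (v18,v21,v22) [-++] → (-0.9977, -1.29714, 0.326084)–(-0.9977, -0.921394, 0)  len=0.4975
  (v18,v22,v19) [-+-] → (-0.9977, -0.921394, 0)–(-0.9977, -1.27345, -0.30548)  len=0.4661
  (v19,v22,v23) [-++] → (-0.9977, -1.27345, -0.30548)–(-0.9977, -1.83175, -0.79)  len=0.7392
  (v19,v23,v16) [-+-] → (-0.9977, -1.83175, -0.79)–(-0.9977, -2.02939, -0.618478)  len=0.2617
  (v16,v23,v20) [-++] → (-0.9977, -2.02939, -0.618478)–(-0.9977, -2.74212, 0)  len=0.9437

Chained into 2 loop(s):
  loop 1: 8 segments, perimeter = 4.8214
  loop 2: 8 segments, perimeter = 4.8214
Total perimeter = 9.643

loops=2 perimeter=9.643


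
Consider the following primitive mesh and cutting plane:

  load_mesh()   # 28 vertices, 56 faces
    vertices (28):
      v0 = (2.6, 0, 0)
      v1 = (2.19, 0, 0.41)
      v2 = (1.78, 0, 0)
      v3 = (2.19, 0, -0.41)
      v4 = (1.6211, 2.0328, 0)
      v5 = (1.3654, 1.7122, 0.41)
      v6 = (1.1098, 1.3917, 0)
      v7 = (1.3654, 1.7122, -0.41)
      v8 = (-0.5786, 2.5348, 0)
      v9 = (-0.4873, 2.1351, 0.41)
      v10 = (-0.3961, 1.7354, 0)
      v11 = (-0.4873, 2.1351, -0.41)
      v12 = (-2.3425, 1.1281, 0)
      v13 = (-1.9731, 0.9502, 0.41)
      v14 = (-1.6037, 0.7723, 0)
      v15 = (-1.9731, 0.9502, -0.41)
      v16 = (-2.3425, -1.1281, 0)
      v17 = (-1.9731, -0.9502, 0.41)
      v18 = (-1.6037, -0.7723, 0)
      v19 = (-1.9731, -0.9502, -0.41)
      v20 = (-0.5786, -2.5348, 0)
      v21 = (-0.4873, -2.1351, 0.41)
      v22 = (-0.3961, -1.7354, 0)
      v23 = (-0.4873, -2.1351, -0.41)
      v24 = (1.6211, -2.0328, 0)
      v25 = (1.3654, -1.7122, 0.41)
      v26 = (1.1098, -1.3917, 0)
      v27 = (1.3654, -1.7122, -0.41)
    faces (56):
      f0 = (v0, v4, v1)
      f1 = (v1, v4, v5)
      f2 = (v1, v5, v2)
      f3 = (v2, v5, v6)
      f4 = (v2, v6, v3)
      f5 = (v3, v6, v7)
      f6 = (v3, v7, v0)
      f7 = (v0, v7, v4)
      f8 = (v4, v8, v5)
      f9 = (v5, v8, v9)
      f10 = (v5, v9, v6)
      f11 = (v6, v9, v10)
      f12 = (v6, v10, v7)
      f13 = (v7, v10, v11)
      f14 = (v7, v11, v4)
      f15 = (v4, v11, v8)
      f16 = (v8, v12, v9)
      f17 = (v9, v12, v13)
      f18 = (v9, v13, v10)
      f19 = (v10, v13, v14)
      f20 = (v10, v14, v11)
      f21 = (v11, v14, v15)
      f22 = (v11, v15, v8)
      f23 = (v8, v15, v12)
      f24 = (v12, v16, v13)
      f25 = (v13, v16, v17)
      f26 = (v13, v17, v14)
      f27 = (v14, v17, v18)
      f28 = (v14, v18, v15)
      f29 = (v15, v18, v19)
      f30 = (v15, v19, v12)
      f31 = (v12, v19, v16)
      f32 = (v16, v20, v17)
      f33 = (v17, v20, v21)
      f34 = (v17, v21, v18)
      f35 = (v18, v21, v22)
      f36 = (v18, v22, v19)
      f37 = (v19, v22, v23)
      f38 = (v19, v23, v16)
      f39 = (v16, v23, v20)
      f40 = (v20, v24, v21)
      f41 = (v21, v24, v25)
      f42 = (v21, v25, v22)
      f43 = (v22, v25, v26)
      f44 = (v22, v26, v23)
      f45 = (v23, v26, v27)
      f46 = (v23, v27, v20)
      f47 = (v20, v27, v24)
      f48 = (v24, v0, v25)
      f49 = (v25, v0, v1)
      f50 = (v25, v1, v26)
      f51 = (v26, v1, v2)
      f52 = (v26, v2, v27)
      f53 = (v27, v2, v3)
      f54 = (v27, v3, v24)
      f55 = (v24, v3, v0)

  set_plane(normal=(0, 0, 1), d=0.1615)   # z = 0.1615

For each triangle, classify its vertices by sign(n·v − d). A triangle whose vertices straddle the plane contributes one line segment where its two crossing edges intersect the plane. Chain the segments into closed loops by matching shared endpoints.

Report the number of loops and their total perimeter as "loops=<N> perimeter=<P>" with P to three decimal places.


loops=2 perimeter=26.606

Straddling triangles (28 of 56):
  (v0,v4,v1) [--+] → (1.84519, 1.23208, 0.1615)–(2.4385, 0, 0.1615)  len=1.3675
  (v1,v4,v5) [+-+] → (1.84519, 1.23208, 0.1615)–(1.52038, 1.90651, 0.1615)  len=0.7486
  (v1,v5,v2) [++-] → (1.61669, 0.67444, 0.1615)–(1.9415, 0, 0.1615)  len=0.7486
  (v2,v5,v6) [-+-] → (1.61669, 0.67444, 0.1615)–(1.21048, 1.51795, 0.1615)  len=0.9362
  (v4,v8,v5) [--+] → (0.187146, 2.21078, 0.1615)–(1.52038, 1.90651, 0.1615)  len=1.3675
  (v5,v8,v9) [+-+] → (0.187146, 2.21078, 0.1615)–(-0.542637, 2.37736, 0.1615)  len=0.7486
  (v5,v9,v6) [++-] → (0.480698, 1.68453, 0.1615)–(1.21048, 1.51795, 0.1615)  len=0.7486
  (v6,v9,v10) [-+-] → (0.480698, 1.68453, 0.1615)–(-0.432024, 1.89284, 0.1615)  len=0.9362
  (v8,v12,v9) [--+] → (-1.61173, 1.52476, 0.1615)–(-0.542637, 2.37736, 0.1615)  len=1.3674
  (v9,v12,v13) [+-+] → (-1.61173, 1.52476, 0.1615)–(-2.19699, 1.05802, 0.1615)  len=0.7486
  (v9,v13,v10) [++-] → (-1.01728, 1.42611, 0.1615)–(-0.432024, 1.89284, 0.1615)  len=0.7486
  (v10,v13,v14) [-+-] → (-1.01728, 1.42611, 0.1615)–(-1.74921, 0.842375, 0.1615)  len=0.9362
  (v12,v16,v13) [--+] → (-2.19699, -0.309453, 0.1615)–(-2.19699, 1.05802, 0.1615)  len=1.3675
  (v13,v16,v17) [+-+] → (-2.19699, -0.309453, 0.1615)–(-2.19699, -1.05802, 0.1615)  len=0.7486
  (v13,v17,v14) [++-] → (-1.74921, 0.093803, 0.1615)–(-1.74921, 0.842375, 0.1615)  len=0.7486
  (v14,v17,v18) [-+-] → (-1.74921, 0.093803, 0.1615)–(-1.74921, -0.842375, 0.1615)  len=0.9362
  (v16,v20,v17) [--+] → (-1.1279, -1.91062, 0.1615)–(-2.19699, -1.05802, 0.1615)  len=1.3674
  (v17,v20,v21) [+-+] → (-1.1279, -1.91062, 0.1615)–(-0.542637, -2.37736, 0.1615)  len=0.7486
  (v17,v21,v18) [++-] → (-1.16395, -1.30911, 0.1615)–(-1.74921, -0.842375, 0.1615)  len=0.7486
  (v18,v21,v22) [-+-] → (-1.16395, -1.30911, 0.1615)–(-0.432024, -1.89284, 0.1615)  len=0.9362
  (v20,v24,v21) [--+] → (0.790596, -2.0731, 0.1615)–(-0.542637, -2.37736, 0.1615)  len=1.3675
  (v21,v24,v25) [+-+] → (0.790596, -2.0731, 0.1615)–(1.52038, -1.90651, 0.1615)  len=0.7486
  (v21,v25,v22) [++-] → (0.297759, -1.72626, 0.1615)–(-0.432024, -1.89284, 0.1615)  len=0.7486
  (v22,v25,v26) [-+-] → (0.297759, -1.72626, 0.1615)–(1.21048, -1.51795, 0.1615)  len=0.9362
  (v24,v0,v25) [--+] → (2.11369, -0.67444, 0.1615)–(1.52038, -1.90651, 0.1615)  len=1.3675
  (v25,v0,v1) [+-+] → (2.11369, -0.67444, 0.1615)–(2.4385, 0, 0.1615)  len=0.7486
  (v25,v1,v26) [++-] → (1.53529, -0.843506, 0.1615)–(1.21048, -1.51795, 0.1615)  len=0.7486
  (v26,v1,v2) [-+-] → (1.53529, -0.843506, 0.1615)–(1.9415, 0, 0.1615)  len=0.9362

Chained into 2 loop(s):
  loop 1: 14 segments, perimeter = 14.8123
  loop 2: 14 segments, perimeter = 11.7934
Total perimeter = 26.606


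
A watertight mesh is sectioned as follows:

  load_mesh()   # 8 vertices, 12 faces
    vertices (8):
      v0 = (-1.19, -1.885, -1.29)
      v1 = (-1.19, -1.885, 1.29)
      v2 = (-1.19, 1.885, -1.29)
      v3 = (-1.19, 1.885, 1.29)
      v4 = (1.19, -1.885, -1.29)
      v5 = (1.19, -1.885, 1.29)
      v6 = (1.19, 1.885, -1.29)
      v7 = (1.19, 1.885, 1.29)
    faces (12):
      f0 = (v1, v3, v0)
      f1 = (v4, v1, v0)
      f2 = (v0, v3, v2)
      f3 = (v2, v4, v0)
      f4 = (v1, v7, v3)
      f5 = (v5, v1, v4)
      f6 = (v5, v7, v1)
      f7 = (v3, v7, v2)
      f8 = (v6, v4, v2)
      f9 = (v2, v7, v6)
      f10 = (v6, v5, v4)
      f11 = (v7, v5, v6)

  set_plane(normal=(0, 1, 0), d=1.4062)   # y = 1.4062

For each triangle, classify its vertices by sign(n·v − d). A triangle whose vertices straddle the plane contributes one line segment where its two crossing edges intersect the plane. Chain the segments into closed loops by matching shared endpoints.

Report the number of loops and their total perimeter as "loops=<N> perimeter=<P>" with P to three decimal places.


Straddling triangles (8 of 12):
  (v1,v3,v0) [-+-] → (-1.19, 1.4062, 1.29)–(-1.19, 1.4062, 0.962333)  len=0.3277
  (v0,v3,v2) [-++] → (-1.19, 1.4062, 0.962333)–(-1.19, 1.4062, -1.29)  len=2.2523
  (v2,v4,v0) [+--] → (-0.887734, 1.4062, -1.29)–(-1.19, 1.4062, -1.29)  len=0.3023
  (v1,v7,v3) [-++] → (0.887734, 1.4062, 1.29)–(-1.19, 1.4062, 1.29)  len=2.0777
  (v5,v7,v1) [-+-] → (1.19, 1.4062, 1.29)–(0.887734, 1.4062, 1.29)  len=0.3023
  (v6,v4,v2) [+-+] → (1.19, 1.4062, -1.29)–(-0.887734, 1.4062, -1.29)  len=2.0777
  (v6,v5,v4) [+--] → (1.19, 1.4062, -0.962333)–(1.19, 1.4062, -1.29)  len=0.3277
  (v7,v5,v6) [+-+] → (1.19, 1.4062, 1.29)–(1.19, 1.4062, -0.962333)  len=2.2523

Chained into 1 loop(s):
  loop 1: 8 segments, perimeter = 9.9200
Total perimeter = 9.920

loops=1 perimeter=9.920


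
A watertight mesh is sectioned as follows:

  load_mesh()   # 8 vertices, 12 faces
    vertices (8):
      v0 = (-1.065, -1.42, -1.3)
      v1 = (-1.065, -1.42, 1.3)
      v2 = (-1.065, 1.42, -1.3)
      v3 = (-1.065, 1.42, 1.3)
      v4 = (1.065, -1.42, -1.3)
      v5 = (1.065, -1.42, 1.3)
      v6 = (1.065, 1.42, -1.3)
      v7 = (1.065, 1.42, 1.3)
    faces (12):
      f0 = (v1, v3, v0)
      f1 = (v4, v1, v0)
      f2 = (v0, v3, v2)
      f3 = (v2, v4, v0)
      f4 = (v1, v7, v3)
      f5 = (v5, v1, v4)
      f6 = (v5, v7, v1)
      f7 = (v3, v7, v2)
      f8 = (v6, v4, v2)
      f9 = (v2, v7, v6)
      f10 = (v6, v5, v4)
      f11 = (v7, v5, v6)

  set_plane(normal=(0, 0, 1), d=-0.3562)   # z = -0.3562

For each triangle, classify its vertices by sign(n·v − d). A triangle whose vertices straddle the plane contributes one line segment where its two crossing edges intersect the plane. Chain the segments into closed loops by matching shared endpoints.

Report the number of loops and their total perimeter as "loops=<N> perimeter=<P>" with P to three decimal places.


loops=1 perimeter=9.940

Straddling triangles (8 of 12):
  (v1,v3,v0) [++-] → (-1.065, -0.38908, -0.3562)–(-1.065, -1.42, -0.3562)  len=1.0309
  (v4,v1,v0) [-+-] → (0.29181, -1.42, -0.3562)–(-1.065, -1.42, -0.3562)  len=1.3568
  (v0,v3,v2) [-+-] → (-1.065, -0.38908, -0.3562)–(-1.065, 1.42, -0.3562)  len=1.8091
  (v5,v1,v4) [++-] → (0.29181, -1.42, -0.3562)–(1.065, -1.42, -0.3562)  len=0.7732
  (v3,v7,v2) [++-] → (-0.29181, 1.42, -0.3562)–(-1.065, 1.42, -0.3562)  len=0.7732
  (v2,v7,v6) [-+-] → (-0.29181, 1.42, -0.3562)–(1.065, 1.42, -0.3562)  len=1.3568
  (v6,v5,v4) [-+-] → (1.065, 0.38908, -0.3562)–(1.065, -1.42, -0.3562)  len=1.8091
  (v7,v5,v6) [++-] → (1.065, 0.38908, -0.3562)–(1.065, 1.42, -0.3562)  len=1.0309

Chained into 1 loop(s):
  loop 1: 8 segments, perimeter = 9.9400
Total perimeter = 9.940


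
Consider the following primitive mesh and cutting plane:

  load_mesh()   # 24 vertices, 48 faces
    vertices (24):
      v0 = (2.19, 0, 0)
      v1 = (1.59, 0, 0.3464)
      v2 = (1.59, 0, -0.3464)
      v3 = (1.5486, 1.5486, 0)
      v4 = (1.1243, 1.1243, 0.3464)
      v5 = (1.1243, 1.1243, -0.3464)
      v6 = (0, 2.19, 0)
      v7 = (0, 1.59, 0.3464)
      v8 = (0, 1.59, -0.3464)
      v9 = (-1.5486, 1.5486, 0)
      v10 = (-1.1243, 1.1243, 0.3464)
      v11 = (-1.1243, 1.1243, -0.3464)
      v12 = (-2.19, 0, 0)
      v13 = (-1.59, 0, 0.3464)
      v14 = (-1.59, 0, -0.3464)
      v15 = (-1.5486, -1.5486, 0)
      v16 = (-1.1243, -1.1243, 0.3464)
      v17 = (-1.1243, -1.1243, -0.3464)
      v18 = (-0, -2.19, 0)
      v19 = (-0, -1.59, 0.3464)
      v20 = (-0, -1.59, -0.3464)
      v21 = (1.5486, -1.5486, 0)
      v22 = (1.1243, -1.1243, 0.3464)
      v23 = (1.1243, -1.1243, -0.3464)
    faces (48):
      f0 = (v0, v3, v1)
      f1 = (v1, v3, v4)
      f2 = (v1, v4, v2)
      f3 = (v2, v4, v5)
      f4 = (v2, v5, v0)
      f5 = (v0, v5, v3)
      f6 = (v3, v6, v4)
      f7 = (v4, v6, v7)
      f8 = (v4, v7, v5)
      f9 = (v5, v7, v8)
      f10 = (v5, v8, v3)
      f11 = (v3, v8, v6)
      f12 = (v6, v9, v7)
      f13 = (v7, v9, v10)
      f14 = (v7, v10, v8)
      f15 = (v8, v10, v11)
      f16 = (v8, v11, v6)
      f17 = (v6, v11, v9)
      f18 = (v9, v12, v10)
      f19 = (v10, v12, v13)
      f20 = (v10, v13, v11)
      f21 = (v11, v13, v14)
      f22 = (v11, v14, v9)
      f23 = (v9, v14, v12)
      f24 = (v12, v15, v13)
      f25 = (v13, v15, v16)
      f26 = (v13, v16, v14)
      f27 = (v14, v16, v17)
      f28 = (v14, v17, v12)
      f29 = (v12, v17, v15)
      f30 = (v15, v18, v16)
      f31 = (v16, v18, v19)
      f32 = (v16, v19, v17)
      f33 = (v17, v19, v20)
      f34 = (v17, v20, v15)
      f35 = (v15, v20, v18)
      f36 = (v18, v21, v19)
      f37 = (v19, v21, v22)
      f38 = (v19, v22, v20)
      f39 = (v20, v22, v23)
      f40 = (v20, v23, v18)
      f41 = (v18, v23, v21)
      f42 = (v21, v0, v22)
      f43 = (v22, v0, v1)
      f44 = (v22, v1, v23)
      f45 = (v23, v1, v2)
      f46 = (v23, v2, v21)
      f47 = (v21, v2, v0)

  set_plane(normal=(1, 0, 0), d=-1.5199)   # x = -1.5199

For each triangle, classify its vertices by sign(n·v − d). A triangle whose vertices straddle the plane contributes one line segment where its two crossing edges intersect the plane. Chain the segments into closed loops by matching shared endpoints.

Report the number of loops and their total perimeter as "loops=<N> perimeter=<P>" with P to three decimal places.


loops=2 perimeter=7.128

Straddling triangles (16 of 48):
  (v6,v9,v7) [+-+] → (-1.5199, 1.56049, 0)–(-1.5199, 1.54937, 0.00641979)  len=0.0128
  (v7,v9,v10) [+-+] → (-1.5199, 1.54937, 0.00641979)–(-1.5199, 1.5199, 0.0234308)  len=0.0340
  (v6,v11,v9) [++-] → (-1.5199, 1.5199, -0.0234308)–(-1.5199, 1.56049, 0)  len=0.0469
  (v9,v12,v10) [--+] → (-1.5199, 0.706947, 0.217812)–(-1.5199, 1.5199, 0.0234308)  len=0.8359
  (v10,v12,v13) [+--] → (-1.5199, 0.706947, 0.217812)–(-1.5199, 0.169236, 0.3464)  len=0.5529
  (v10,v13,v11) [+-+] → (-1.5199, 0.169236, 0.3464)–(-1.5199, 0.169236, 0.242116)  len=0.1043
  (v11,v13,v14) [+--] → (-1.5199, 0.169236, 0.242116)–(-1.5199, 0.169236, -0.3464)  len=0.5885
  (v11,v14,v9) [+--] → (-1.5199, 0.169236, -0.3464)–(-1.5199, 1.5199, -0.0234308)  len=1.3887
  (v13,v15,v16) [--+] → (-1.5199, -1.5199, 0.0234308)–(-1.5199, -0.169236, 0.3464)  len=1.3887
  (v13,v16,v14) [-+-] → (-1.5199, -0.169236, 0.3464)–(-1.5199, -0.169236, -0.242116)  len=0.5885
  (v14,v16,v17) [-++] → (-1.5199, -0.169236, -0.242116)–(-1.5199, -0.169236, -0.3464)  len=0.1043
  (v14,v17,v12) [-+-] → (-1.5199, -0.169236, -0.3464)–(-1.5199, -0.706947, -0.217812)  len=0.5529
  (v12,v17,v15) [-+-] → (-1.5199, -0.706947, -0.217812)–(-1.5199, -1.5199, -0.0234308)  len=0.8359
  (v15,v18,v16) [-++] → (-1.5199, -1.56049, 0)–(-1.5199, -1.5199, 0.0234308)  len=0.0469
  (v17,v20,v15) [++-] → (-1.5199, -1.54937, -0.00641979)–(-1.5199, -1.5199, -0.0234308)  len=0.0340
  (v15,v20,v18) [-++] → (-1.5199, -1.54937, -0.00641979)–(-1.5199, -1.56049, 0)  len=0.0128

Chained into 2 loop(s):
  loop 1: 8 segments, perimeter = 3.5640
  loop 2: 8 segments, perimeter = 3.5640
Total perimeter = 7.128


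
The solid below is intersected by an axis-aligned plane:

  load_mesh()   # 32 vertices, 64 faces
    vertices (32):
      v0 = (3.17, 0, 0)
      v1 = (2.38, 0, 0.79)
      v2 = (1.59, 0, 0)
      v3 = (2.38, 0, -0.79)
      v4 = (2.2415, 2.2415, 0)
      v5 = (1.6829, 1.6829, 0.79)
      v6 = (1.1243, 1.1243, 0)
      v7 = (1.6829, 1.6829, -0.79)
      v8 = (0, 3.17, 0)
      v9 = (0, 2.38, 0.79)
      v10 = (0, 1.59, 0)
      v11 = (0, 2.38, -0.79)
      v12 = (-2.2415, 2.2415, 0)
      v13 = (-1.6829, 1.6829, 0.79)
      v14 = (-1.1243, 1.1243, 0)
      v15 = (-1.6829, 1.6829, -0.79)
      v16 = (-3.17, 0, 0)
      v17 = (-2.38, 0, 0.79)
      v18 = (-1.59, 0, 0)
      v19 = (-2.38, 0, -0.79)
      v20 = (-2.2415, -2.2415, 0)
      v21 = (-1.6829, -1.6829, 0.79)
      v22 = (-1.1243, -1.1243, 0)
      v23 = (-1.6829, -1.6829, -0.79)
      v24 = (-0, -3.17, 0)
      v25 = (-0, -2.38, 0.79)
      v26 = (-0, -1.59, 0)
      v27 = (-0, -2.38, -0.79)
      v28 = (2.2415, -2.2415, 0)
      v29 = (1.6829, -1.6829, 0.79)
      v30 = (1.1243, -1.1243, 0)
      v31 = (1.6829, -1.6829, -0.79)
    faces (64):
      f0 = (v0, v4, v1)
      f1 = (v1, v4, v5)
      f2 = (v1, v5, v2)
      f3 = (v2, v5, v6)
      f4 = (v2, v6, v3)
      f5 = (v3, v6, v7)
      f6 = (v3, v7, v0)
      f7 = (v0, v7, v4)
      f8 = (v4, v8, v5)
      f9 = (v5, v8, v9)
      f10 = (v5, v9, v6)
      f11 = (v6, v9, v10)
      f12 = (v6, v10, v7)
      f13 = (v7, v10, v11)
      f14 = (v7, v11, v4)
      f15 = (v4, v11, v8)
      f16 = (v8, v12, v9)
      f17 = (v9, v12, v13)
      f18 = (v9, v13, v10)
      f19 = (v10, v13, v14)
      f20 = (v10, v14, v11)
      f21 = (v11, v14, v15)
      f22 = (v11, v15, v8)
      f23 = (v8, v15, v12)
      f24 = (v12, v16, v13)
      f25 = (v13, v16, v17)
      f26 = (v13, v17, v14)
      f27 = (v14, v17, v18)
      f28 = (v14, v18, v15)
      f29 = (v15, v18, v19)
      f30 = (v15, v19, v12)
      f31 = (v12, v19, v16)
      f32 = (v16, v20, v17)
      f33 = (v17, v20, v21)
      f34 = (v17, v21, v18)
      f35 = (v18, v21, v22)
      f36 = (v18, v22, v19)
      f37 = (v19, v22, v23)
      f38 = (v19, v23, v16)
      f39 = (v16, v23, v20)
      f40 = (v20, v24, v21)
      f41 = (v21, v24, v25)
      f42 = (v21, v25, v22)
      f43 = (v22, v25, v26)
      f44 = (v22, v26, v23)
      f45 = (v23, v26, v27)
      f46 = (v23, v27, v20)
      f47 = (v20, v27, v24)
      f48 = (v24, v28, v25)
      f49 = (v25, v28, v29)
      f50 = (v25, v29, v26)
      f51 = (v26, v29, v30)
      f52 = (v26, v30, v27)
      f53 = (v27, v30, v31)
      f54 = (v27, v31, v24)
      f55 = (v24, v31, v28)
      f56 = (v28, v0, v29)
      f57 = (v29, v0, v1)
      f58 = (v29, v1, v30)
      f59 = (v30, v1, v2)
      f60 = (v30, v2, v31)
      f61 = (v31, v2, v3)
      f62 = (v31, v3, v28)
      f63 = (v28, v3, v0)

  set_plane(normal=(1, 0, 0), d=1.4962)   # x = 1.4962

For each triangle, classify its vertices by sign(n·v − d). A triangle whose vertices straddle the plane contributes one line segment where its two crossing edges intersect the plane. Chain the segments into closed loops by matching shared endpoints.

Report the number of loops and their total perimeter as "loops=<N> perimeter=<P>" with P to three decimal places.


Straddling triangles (20 of 64):
  (v2,v5,v6) [++-] → (1.4962, 1.4962, 0.52596)–(1.4962, 0.226453, 0)  len=1.3744
  (v2,v6,v3) [+-+] → (1.4962, 0.226453, 0)–(1.4962, 0.791317, -0.233974)  len=0.6114
  (v3,v6,v7) [+-+] → (1.4962, 0.791317, -0.233974)–(1.4962, 1.4962, -0.52596)  len=0.7630
  (v4,v8,v5) [+-+] → (1.4962, 2.55023, 0)–(1.4962, 1.84788, 0.702358)  len=0.9933
  (v5,v8,v9) [+--] → (1.4962, 1.84788, 0.702358)–(1.4962, 1.76024, 0.79)  len=0.1239
  (v5,v9,v6) [+--] → (1.4962, 1.76024, 0.79)–(1.4962, 1.4962, 0.52596)  len=0.3734
  (v6,v10,v7) [--+] → (1.4962, 1.67259, -0.702358)–(1.4962, 1.4962, -0.52596)  len=0.2495
  (v7,v10,v11) [+--] → (1.4962, 1.67259, -0.702358)–(1.4962, 1.76024, -0.79)  len=0.1239
  (v7,v11,v4) [+-+] → (1.4962, 1.76024, -0.79)–(1.4962, 2.28755, -0.262675)  len=0.7457
  (v4,v11,v8) [+--] → (1.4962, 2.28755, -0.262675)–(1.4962, 2.55023, 0)  len=0.3715
  (v24,v28,v25) [-+-] → (1.4962, -2.55023, 0)–(1.4962, -2.28755, 0.262675)  len=0.3715
  (v25,v28,v29) [-++] → (1.4962, -2.28755, 0.262675)–(1.4962, -1.76024, 0.79)  len=0.7457
  (v25,v29,v26) [-+-] → (1.4962, -1.76024, 0.79)–(1.4962, -1.67259, 0.702358)  len=0.1239
  (v26,v29,v30) [-+-] → (1.4962, -1.67259, 0.702358)–(1.4962, -1.4962, 0.52596)  len=0.2495
  (v27,v30,v31) [--+] → (1.4962, -1.4962, -0.52596)–(1.4962, -1.76024, -0.79)  len=0.3734
  (v27,v31,v24) [-+-] → (1.4962, -1.76024, -0.79)–(1.4962, -1.84788, -0.702358)  len=0.1239
  (v24,v31,v28) [-++] → (1.4962, -1.84788, -0.702358)–(1.4962, -2.55023, 0)  len=0.9933
  (v29,v1,v30) [++-] → (1.4962, -0.791317, 0.233974)–(1.4962, -1.4962, 0.52596)  len=0.7630
  (v30,v1,v2) [-++] → (1.4962, -0.791317, 0.233974)–(1.4962, -0.226453, 0)  len=0.6114
  (v30,v2,v31) [-++] → (1.4962, -0.226453, 0)–(1.4962, -1.4962, -0.52596)  len=1.3744

Chained into 2 loop(s):
  loop 1: 10 segments, perimeter = 5.7300
  loop 2: 10 segments, perimeter = 5.7300
Total perimeter = 11.460

loops=2 perimeter=11.460


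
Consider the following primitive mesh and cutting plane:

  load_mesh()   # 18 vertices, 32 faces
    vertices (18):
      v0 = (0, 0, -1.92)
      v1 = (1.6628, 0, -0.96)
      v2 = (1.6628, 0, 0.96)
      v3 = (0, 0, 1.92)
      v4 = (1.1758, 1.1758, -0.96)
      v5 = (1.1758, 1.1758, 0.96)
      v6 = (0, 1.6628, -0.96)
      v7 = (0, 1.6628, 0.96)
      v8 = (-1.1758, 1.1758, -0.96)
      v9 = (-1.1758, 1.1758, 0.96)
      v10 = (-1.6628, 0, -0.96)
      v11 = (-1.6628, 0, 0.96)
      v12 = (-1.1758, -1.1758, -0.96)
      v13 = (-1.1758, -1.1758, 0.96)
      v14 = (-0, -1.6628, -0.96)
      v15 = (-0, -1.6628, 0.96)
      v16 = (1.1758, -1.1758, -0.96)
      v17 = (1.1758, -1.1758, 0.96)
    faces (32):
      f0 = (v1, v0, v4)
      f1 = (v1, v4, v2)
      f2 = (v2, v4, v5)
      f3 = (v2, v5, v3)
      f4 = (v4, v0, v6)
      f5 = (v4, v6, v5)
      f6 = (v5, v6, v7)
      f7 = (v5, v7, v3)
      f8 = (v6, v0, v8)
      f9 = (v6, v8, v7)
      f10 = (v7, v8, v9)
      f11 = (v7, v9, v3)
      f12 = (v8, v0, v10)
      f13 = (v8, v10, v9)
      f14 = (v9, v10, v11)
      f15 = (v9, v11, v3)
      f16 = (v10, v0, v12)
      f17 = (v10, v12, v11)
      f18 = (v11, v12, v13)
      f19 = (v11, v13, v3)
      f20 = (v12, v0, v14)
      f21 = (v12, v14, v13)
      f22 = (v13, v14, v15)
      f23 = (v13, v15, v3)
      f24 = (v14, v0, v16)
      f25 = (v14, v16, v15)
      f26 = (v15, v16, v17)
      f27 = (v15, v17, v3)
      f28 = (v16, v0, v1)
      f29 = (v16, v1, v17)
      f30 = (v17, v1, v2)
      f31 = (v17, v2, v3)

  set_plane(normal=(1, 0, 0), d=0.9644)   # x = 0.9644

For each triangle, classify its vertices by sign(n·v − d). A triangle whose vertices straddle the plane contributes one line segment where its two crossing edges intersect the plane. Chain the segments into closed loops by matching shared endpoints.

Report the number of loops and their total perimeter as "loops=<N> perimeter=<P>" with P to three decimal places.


Straddling triangles (12 of 32):
  (v1,v0,v4) [+-+] → (0.9644, 0, -1.36321)–(0.9644, 0.9644, -1.1326)  len=0.9916
  (v2,v5,v3) [++-] → (0.9644, 0.9644, 1.1326)–(0.9644, 0, 1.36321)  len=0.9916
  (v4,v0,v6) [+--] → (0.9644, 0.9644, -1.1326)–(0.9644, 1.26336, -0.96)  len=0.3452
  (v4,v6,v5) [+-+] → (0.9644, 1.26336, -0.96)–(0.9644, 1.26336, 0.614798)  len=1.5748
  (v5,v6,v7) [+--] → (0.9644, 1.26336, 0.614798)–(0.9644, 1.26336, 0.96)  len=0.3452
  (v5,v7,v3) [+--] → (0.9644, 1.26336, 0.96)–(0.9644, 0.9644, 1.1326)  len=0.3452
  (v14,v0,v16) [--+] → (0.9644, -0.9644, -1.1326)–(0.9644, -1.26336, -0.96)  len=0.3452
  (v14,v16,v15) [-+-] → (0.9644, -1.26336, -0.96)–(0.9644, -1.26336, -0.614798)  len=0.3452
  (v15,v16,v17) [-++] → (0.9644, -1.26336, -0.614798)–(0.9644, -1.26336, 0.96)  len=1.5748
  (v15,v17,v3) [-+-] → (0.9644, -1.26336, 0.96)–(0.9644, -0.9644, 1.1326)  len=0.3452
  (v16,v0,v1) [+-+] → (0.9644, -0.9644, -1.1326)–(0.9644, 0, -1.36321)  len=0.9916
  (v17,v2,v3) [++-] → (0.9644, 0, 1.36321)–(0.9644, -0.9644, 1.1326)  len=0.9916

Chained into 1 loop(s):
  loop 1: 12 segments, perimeter = 9.1872
Total perimeter = 9.187

loops=1 perimeter=9.187


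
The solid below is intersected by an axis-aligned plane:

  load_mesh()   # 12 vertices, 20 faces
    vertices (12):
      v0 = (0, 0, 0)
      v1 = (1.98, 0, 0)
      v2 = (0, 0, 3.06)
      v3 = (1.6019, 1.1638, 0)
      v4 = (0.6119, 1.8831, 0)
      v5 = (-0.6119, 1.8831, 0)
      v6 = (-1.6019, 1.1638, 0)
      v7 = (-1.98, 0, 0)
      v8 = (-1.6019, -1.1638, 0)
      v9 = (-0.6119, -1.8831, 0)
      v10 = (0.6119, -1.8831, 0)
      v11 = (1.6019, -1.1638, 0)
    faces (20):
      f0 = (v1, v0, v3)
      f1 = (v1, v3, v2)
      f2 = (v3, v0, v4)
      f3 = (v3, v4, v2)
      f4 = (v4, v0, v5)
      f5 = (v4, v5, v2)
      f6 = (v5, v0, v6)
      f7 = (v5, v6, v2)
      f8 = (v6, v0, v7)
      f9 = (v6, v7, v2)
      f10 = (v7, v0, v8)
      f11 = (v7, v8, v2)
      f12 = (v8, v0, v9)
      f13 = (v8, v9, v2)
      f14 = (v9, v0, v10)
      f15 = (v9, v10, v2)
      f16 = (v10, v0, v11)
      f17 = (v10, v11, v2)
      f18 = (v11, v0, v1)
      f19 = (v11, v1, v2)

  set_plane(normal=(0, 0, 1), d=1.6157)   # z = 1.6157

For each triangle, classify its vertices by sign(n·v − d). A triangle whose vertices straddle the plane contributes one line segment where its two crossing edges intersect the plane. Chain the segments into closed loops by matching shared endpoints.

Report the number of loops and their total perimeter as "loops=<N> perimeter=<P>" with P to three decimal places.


Straddling triangles (10 of 20):
  (v1,v3,v2) [--+] → (0.756086, 0.549306, 1.6157)–(0.934547, 0, 1.6157)  len=0.5776
  (v3,v4,v2) [--+] → (0.288813, 0.888811, 1.6157)–(0.756086, 0.549306, 1.6157)  len=0.5776
  (v4,v5,v2) [--+] → (-0.288813, 0.888811, 1.6157)–(0.288813, 0.888811, 1.6157)  len=0.5776
  (v5,v6,v2) [--+] → (-0.756086, 0.549306, 1.6157)–(-0.288813, 0.888811, 1.6157)  len=0.5776
  (v6,v7,v2) [--+] → (-0.934547, 0, 1.6157)–(-0.756086, 0.549306, 1.6157)  len=0.5776
  (v7,v8,v2) [--+] → (-0.756086, -0.549306, 1.6157)–(-0.934547, 0, 1.6157)  len=0.5776
  (v8,v9,v2) [--+] → (-0.288813, -0.888811, 1.6157)–(-0.756086, -0.549306, 1.6157)  len=0.5776
  (v9,v10,v2) [--+] → (0.288813, -0.888811, 1.6157)–(-0.288813, -0.888811, 1.6157)  len=0.5776
  (v10,v11,v2) [--+] → (0.756086, -0.549306, 1.6157)–(0.288813, -0.888811, 1.6157)  len=0.5776
  (v11,v1,v2) [--+] → (0.934547, 0, 1.6157)–(0.756086, -0.549306, 1.6157)  len=0.5776

Chained into 1 loop(s):
  loop 1: 10 segments, perimeter = 5.7759
Total perimeter = 5.776

loops=1 perimeter=5.776
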